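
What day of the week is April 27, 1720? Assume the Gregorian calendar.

Doomsday rule: the anchor day for the 1700s is Sunday. For year 20: 20÷12 = 1 r 8, and 8÷4 = 2, so 1+8+2 = 11.
Sunday + 11 ≡ Thursday — that's 1720's doomsday.
In April the doomsday date is Apr 4.
Apr 27 is 23 days after Apr 4; 23 mod 7 = 2, so Thursday + 2 = Saturday.

Saturday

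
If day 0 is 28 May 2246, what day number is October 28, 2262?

5997

May 28, 2246 → May 28, 2247: 365 days.
May 28, 2247 → May 28, 2248: 366 days (Feb 29, 2248 is in that span).
May 28, 2248 → May 28, 2249: 365 days.
May 28, 2249 → May 28, 2250: 365 days.
May 28, 2250 → May 28, 2251: 365 days.
May 28, 2251 → May 28, 2252: 366 days (Feb 29, 2252 is in that span).
May 28, 2252 → May 28, 2253: 365 days.
May 28, 2253 → May 28, 2254: 365 days.
May 28, 2254 → May 28, 2255: 365 days.
May 28, 2255 → May 28, 2256: 366 days (Feb 29, 2256 is in that span).
May 28, 2256 → May 28, 2257: 365 days.
May 28, 2257 → May 28, 2258: 365 days.
May 28, 2258 → May 28, 2259: 365 days.
May 28, 2259 → May 28, 2260: 366 days (Feb 29, 2260 is in that span).
May 28, 2260 → May 28, 2261: 365 days.
May 28, 2261 → May 28, 2262: 365 days.
May 28, 2262 → Jun 28, 2262: 31 days (May has 31).
Jun 28, 2262 → Jul 28, 2262: 30 days (June has 30).
Jul 28, 2262 → Aug 28, 2262: 31 days (July has 31).
Aug 28, 2262 → Sep 28, 2262: 31 days (August has 31).
Sep 28, 2262 → Oct 28, 2262: 30 days.
Total: 5997 days.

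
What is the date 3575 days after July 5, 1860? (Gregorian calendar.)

+365 (one year) → Jul 5, 1861 (3210 left).
+365 (one year) → Jul 5, 1862 (2845 left).
+365 (one year) → Jul 5, 1863 (2480 left).
+366 (one year; includes Feb 29, 1864) → Jul 5, 1864 (2114 left).
+365 (one year) → Jul 5, 1865 (1749 left).
+365 (one year) → Jul 5, 1866 (1384 left).
+365 (one year) → Jul 5, 1867 (1019 left).
+366 (one year; includes Feb 29, 1868) → Jul 5, 1868 (653 left).
+365 (one year) → Jul 5, 1869 (288 left).
Jul has 31 days: +27 → Aug 1, 1869 (261 left).
Aug has 31 days: +31 → Sep 1, 1869 (230 left).
Sep has 30 days: +30 → Oct 1, 1869 (200 left).
Oct has 31 days: +31 → Nov 1, 1869 (169 left).
Nov has 30 days: +30 → Dec 1, 1869 (139 left).
Dec has 31 days: +31 → Jan 1, 1870 (108 left).
Jan has 31 days: +31 → Feb 1, 1870 (77 left).
Feb has 28 days: +28 → Mar 1, 1870 (49 left).
Mar has 31 days: +31 → Apr 1, 1870 (18 left).
+18 → Apr 19, 1870.

April 19, 1870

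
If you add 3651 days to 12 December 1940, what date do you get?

December 11, 1950

+365 (one year) → Dec 12, 1941 (3286 left).
+365 (one year) → Dec 12, 1942 (2921 left).
+365 (one year) → Dec 12, 1943 (2556 left).
+366 (one year; includes Feb 29, 1944) → Dec 12, 1944 (2190 left).
+365 (one year) → Dec 12, 1945 (1825 left).
+365 (one year) → Dec 12, 1946 (1460 left).
+365 (one year) → Dec 12, 1947 (1095 left).
+366 (one year; includes Feb 29, 1948) → Dec 12, 1948 (729 left).
+365 (one year) → Dec 12, 1949 (364 left).
Dec has 31 days: +20 → Jan 1, 1950 (344 left).
Jan has 31 days: +31 → Feb 1, 1950 (313 left).
Feb has 28 days: +28 → Mar 1, 1950 (285 left).
Mar has 31 days: +31 → Apr 1, 1950 (254 left).
Apr has 30 days: +30 → May 1, 1950 (224 left).
May has 31 days: +31 → Jun 1, 1950 (193 left).
Jun has 30 days: +30 → Jul 1, 1950 (163 left).
Jul has 31 days: +31 → Aug 1, 1950 (132 left).
Aug has 31 days: +31 → Sep 1, 1950 (101 left).
Sep has 30 days: +30 → Oct 1, 1950 (71 left).
Oct has 31 days: +31 → Nov 1, 1950 (40 left).
Nov has 30 days: +30 → Dec 1, 1950 (10 left).
+10 → Dec 11, 1950.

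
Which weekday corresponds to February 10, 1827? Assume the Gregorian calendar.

January 1, 1827 is a Monday.
Jan 1, 1827 → Feb 1, 1827: 31 days (January has 31).
Feb 1, 1827 → Feb 10, 1827: 9 days.
Total: 40 days.
40 mod 7 = 5, so Monday + 5 = Saturday.

Saturday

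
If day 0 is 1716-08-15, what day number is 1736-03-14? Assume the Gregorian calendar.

Aug 15, 1716 → Aug 15, 1717: 365 days.
Aug 15, 1717 → Aug 15, 1718: 365 days.
Aug 15, 1718 → Aug 15, 1719: 365 days.
Aug 15, 1719 → Aug 15, 1720: 366 days (Feb 29, 1720 is in that span).
Aug 15, 1720 → Aug 15, 1721: 365 days.
Aug 15, 1721 → Aug 15, 1722: 365 days.
Aug 15, 1722 → Aug 15, 1723: 365 days.
Aug 15, 1723 → Aug 15, 1724: 366 days (Feb 29, 1724 is in that span).
Aug 15, 1724 → Aug 15, 1725: 365 days.
Aug 15, 1725 → Aug 15, 1726: 365 days.
Aug 15, 1726 → Aug 15, 1727: 365 days.
Aug 15, 1727 → Aug 15, 1728: 366 days (Feb 29, 1728 is in that span).
Aug 15, 1728 → Aug 15, 1729: 365 days.
Aug 15, 1729 → Aug 15, 1730: 365 days.
Aug 15, 1730 → Aug 15, 1731: 365 days.
Aug 15, 1731 → Aug 15, 1732: 366 days (Feb 29, 1732 is in that span).
Aug 15, 1732 → Aug 15, 1733: 365 days.
Aug 15, 1733 → Aug 15, 1734: 365 days.
Aug 15, 1734 → Aug 15, 1735: 365 days.
Aug 15, 1735 → Sep 15, 1735: 31 days (August has 31).
Sep 15, 1735 → Oct 15, 1735: 30 days (September has 30).
Oct 15, 1735 → Nov 15, 1735: 31 days (October has 31).
Nov 15, 1735 → Dec 15, 1735: 30 days (November has 30).
Dec 15, 1735 → Jan 15, 1736: 31 days (December has 31).
Jan 15, 1736 → Feb 15, 1736: 31 days (January has 31).
Feb 15, 1736 → Mar 14, 1736: 28 days.
Total: 7151 days.

7151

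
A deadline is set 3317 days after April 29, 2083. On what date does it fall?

May 28, 2092

+366 (one year; includes Feb 29, 2084) → Apr 29, 2084 (2951 left).
+365 (one year) → Apr 29, 2085 (2586 left).
+365 (one year) → Apr 29, 2086 (2221 left).
+365 (one year) → Apr 29, 2087 (1856 left).
+366 (one year; includes Feb 29, 2088) → Apr 29, 2088 (1490 left).
+365 (one year) → Apr 29, 2089 (1125 left).
+365 (one year) → Apr 29, 2090 (760 left).
+365 (one year) → Apr 29, 2091 (395 left).
Apr has 30 days: +2 → May 1, 2091 (393 left).
May has 31 days: +31 → Jun 1, 2091 (362 left).
Jun has 30 days: +30 → Jul 1, 2091 (332 left).
Jul has 31 days: +31 → Aug 1, 2091 (301 left).
Aug has 31 days: +31 → Sep 1, 2091 (270 left).
Sep has 30 days: +30 → Oct 1, 2091 (240 left).
Oct has 31 days: +31 → Nov 1, 2091 (209 left).
Nov has 30 days: +30 → Dec 1, 2091 (179 left).
Dec has 31 days: +31 → Jan 1, 2092 (148 left).
Jan has 31 days: +31 → Feb 1, 2092 (117 left).
Feb has 29 days: +29 → Mar 1, 2092 (88 left).
Mar has 31 days: +31 → Apr 1, 2092 (57 left).
Apr has 30 days: +30 → May 1, 2092 (27 left).
+27 → May 28, 2092.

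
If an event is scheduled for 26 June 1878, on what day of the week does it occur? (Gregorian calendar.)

Wednesday

Doomsday rule: the anchor day for the 1800s is Friday. For year 78: 78÷12 = 6 r 6, and 6÷4 = 1, so 6+6+1 = 13.
Friday + 13 ≡ Thursday — that's 1878's doomsday.
In June the doomsday date is Jun 6.
Jun 26 is 20 days after Jun 6; 20 mod 7 = 6, so Thursday + 6 = Wednesday.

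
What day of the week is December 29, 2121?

Monday

Doomsday rule: the anchor day for the 2100s is Sunday. For year 21: 21÷12 = 1 r 9, and 9÷4 = 2, so 1+9+2 = 12.
Sunday + 12 ≡ Friday — that's 2121's doomsday.
In December the doomsday date is Dec 12.
Dec 29 is 17 days after Dec 12; 17 mod 7 = 3, so Friday + 3 = Monday.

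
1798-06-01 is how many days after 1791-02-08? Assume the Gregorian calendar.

Feb 8, 1791 → Feb 8, 1792: 365 days.
Feb 8, 1792 → Feb 8, 1793: 366 days (Feb 29, 1792 is in that span).
Feb 8, 1793 → Feb 8, 1794: 365 days.
Feb 8, 1794 → Feb 8, 1795: 365 days.
Feb 8, 1795 → Feb 8, 1796: 365 days.
Feb 8, 1796 → Feb 8, 1797: 366 days (Feb 29, 1796 is in that span).
Feb 8, 1797 → Feb 8, 1798: 365 days.
Feb 8, 1798 → Mar 8, 1798: 28 days (February has 28).
Mar 8, 1798 → Apr 8, 1798: 31 days (March has 31).
Apr 8, 1798 → May 8, 1798: 30 days (April has 30).
May 8, 1798 → Jun 1, 1798: 24 days.
Total: 2670 days.

2670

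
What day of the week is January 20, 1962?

Saturday

Doomsday rule: the anchor day for the 1900s is Wednesday. For year 62: 62÷12 = 5 r 2, and 2÷4 = 0, so 5+2+0 = 7.
Wednesday + 7 ≡ Wednesday — that's 1962's doomsday.
In January the doomsday date is Jan 3 (1962 is not a leap year).
Jan 20 is 17 days after Jan 3; 17 mod 7 = 3, so Wednesday + 3 = Saturday.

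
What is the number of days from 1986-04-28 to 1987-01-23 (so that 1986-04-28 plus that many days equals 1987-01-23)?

Apr 28, 1986 → May 28, 1986: 30 days (April has 30).
May 28, 1986 → Jun 28, 1986: 31 days (May has 31).
Jun 28, 1986 → Jul 28, 1986: 30 days (June has 30).
Jul 28, 1986 → Aug 28, 1986: 31 days (July has 31).
Aug 28, 1986 → Sep 28, 1986: 31 days (August has 31).
Sep 28, 1986 → Oct 28, 1986: 30 days (September has 30).
Oct 28, 1986 → Nov 28, 1986: 31 days (October has 31).
Nov 28, 1986 → Dec 28, 1986: 30 days (November has 30).
Dec 28, 1986 → Jan 23, 1987: 26 days.
Total: 270 days.

270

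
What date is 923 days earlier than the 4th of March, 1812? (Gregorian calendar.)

−366 (one year; includes Feb 29, 1812) → Mar 4, 1811 (557 left).
−365 (one year) → Mar 4, 1810 (192 left).
−4 → Feb 28, 1810 (end of Feb, 28 days; 188 left).
−28 → Jan 31, 1810 (end of Jan, 31 days; 160 left).
−31 → Dec 31, 1809 (end of Dec, 31 days; 129 left).
−31 → Nov 30, 1809 (end of Nov, 30 days; 98 left).
−30 → Oct 31, 1809 (end of Oct, 31 days; 68 left).
−31 → Sep 30, 1809 (end of Sep, 30 days; 37 left).
−30 → Aug 31, 1809 (end of Aug, 31 days; 7 left).
−7 → Aug 24, 1809.

August 24, 1809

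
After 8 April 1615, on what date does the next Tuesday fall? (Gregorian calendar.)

Apr 8, 1615 is a Wednesday.
From Wednesday to the next Tuesday is 6 days.
Apr 8, 1615 + 6 = Apr 14, 1615.

April 14, 1615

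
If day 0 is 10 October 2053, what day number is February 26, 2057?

Oct 10, 2053 → Oct 10, 2054: 365 days.
Oct 10, 2054 → Oct 10, 2055: 365 days.
Oct 10, 2055 → Oct 10, 2056: 366 days (Feb 29, 2056 is in that span).
Oct 10, 2056 → Nov 10, 2056: 31 days (October has 31).
Nov 10, 2056 → Dec 10, 2056: 30 days (November has 30).
Dec 10, 2056 → Jan 10, 2057: 31 days (December has 31).
Jan 10, 2057 → Feb 10, 2057: 31 days (January has 31).
Feb 10, 2057 → Feb 26, 2057: 16 days.
Total: 1235 days.

1235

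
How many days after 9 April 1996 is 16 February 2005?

Apr 9, 1996 → Apr 9, 1997: 365 days.
Apr 9, 1997 → Apr 9, 1998: 365 days.
Apr 9, 1998 → Apr 9, 1999: 365 days.
Apr 9, 1999 → Apr 9, 2000: 366 days (Feb 29, 2000 is in that span).
Apr 9, 2000 → Apr 9, 2001: 365 days.
Apr 9, 2001 → Apr 9, 2002: 365 days.
Apr 9, 2002 → Apr 9, 2003: 365 days.
Apr 9, 2003 → Apr 9, 2004: 366 days (Feb 29, 2004 is in that span).
Apr 9, 2004 → May 9, 2004: 30 days (April has 30).
May 9, 2004 → Jun 9, 2004: 31 days (May has 31).
Jun 9, 2004 → Jul 9, 2004: 30 days (June has 30).
Jul 9, 2004 → Aug 9, 2004: 31 days (July has 31).
Aug 9, 2004 → Sep 9, 2004: 31 days (August has 31).
Sep 9, 2004 → Oct 9, 2004: 30 days (September has 30).
Oct 9, 2004 → Nov 9, 2004: 31 days (October has 31).
Nov 9, 2004 → Dec 9, 2004: 30 days (November has 30).
Dec 9, 2004 → Jan 9, 2005: 31 days (December has 31).
Jan 9, 2005 → Feb 9, 2005: 31 days (January has 31).
Feb 9, 2005 → Feb 16, 2005: 7 days.
Total: 3235 days.

3235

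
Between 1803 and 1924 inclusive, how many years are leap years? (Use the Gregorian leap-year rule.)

30

Multiples of 4 in [1803,1924]: 31.
Of those, multiples of 100: 1 (not leap unless ÷400).
Multiples of 400: 0.
Leap years = 31 − 1 + 0 = 30.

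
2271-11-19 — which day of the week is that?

Doomsday rule: the anchor day for the 2200s is Friday. For year 71: 71÷12 = 5 r 11, and 11÷4 = 2, so 5+11+2 = 18.
Friday + 18 ≡ Tuesday — that's 2271's doomsday.
In November the doomsday date is Nov 7.
Nov 19 is 12 days after Nov 7; 12 mod 7 = 5, so Tuesday + 5 = Sunday.

Sunday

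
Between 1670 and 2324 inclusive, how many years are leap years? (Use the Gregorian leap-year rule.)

158

Multiples of 4 in [1670,2324]: 164.
Of those, multiples of 100: 7 (not leap unless ÷400).
Multiples of 400: 1.
Leap years = 164 − 7 + 1 = 158.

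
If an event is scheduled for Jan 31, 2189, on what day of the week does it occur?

Doomsday rule: the anchor day for the 2100s is Sunday. For year 89: 89÷12 = 7 r 5, and 5÷4 = 1, so 7+5+1 = 13.
Sunday + 13 ≡ Saturday — that's 2189's doomsday.
In January the doomsday date is Jan 3 (2189 is not a leap year).
Jan 31 is 28 days after Jan 3; 28 mod 7 = 0, so Saturday + 0 = Saturday.

Saturday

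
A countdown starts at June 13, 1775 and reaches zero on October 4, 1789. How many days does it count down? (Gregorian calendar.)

5227

Jun 13, 1775 → Jun 13, 1776: 366 days (Feb 29, 1776 is in that span).
Jun 13, 1776 → Jun 13, 1777: 365 days.
Jun 13, 1777 → Jun 13, 1778: 365 days.
Jun 13, 1778 → Jun 13, 1779: 365 days.
Jun 13, 1779 → Jun 13, 1780: 366 days (Feb 29, 1780 is in that span).
Jun 13, 1780 → Jun 13, 1781: 365 days.
Jun 13, 1781 → Jun 13, 1782: 365 days.
Jun 13, 1782 → Jun 13, 1783: 365 days.
Jun 13, 1783 → Jun 13, 1784: 366 days (Feb 29, 1784 is in that span).
Jun 13, 1784 → Jun 13, 1785: 365 days.
Jun 13, 1785 → Jun 13, 1786: 365 days.
Jun 13, 1786 → Jun 13, 1787: 365 days.
Jun 13, 1787 → Jun 13, 1788: 366 days (Feb 29, 1788 is in that span).
Jun 13, 1788 → Jun 13, 1789: 365 days.
Jun 13, 1789 → Jul 13, 1789: 30 days (June has 30).
Jul 13, 1789 → Aug 13, 1789: 31 days (July has 31).
Aug 13, 1789 → Sep 13, 1789: 31 days (August has 31).
Sep 13, 1789 → Oct 4, 1789: 21 days.
Total: 5227 days.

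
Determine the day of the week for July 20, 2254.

Doomsday rule: the anchor day for the 2200s is Friday. For year 54: 54÷12 = 4 r 6, and 6÷4 = 1, so 4+6+1 = 11.
Friday + 11 ≡ Tuesday — that's 2254's doomsday.
In July the doomsday date is Jul 11.
Jul 20 is 9 days after Jul 11; 9 mod 7 = 2, so Tuesday + 2 = Thursday.

Thursday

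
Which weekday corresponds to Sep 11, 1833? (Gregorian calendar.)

Doomsday rule: the anchor day for the 1800s is Friday. For year 33: 33÷12 = 2 r 9, and 9÷4 = 2, so 2+9+2 = 13.
Friday + 13 ≡ Thursday — that's 1833's doomsday.
In September the doomsday date is Sep 5.
Sep 11 is 6 days after Sep 5; 6 mod 7 = 6, so Thursday + 6 = Wednesday.

Wednesday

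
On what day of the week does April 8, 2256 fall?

Tuesday

Doomsday rule: the anchor day for the 2200s is Friday. For year 56: 56÷12 = 4 r 8, and 8÷4 = 2, so 4+8+2 = 14.
Friday + 14 ≡ Friday — that's 2256's doomsday.
In April the doomsday date is Apr 4.
Apr 8 is 4 days after Apr 4; 4 mod 7 = 4, so Friday + 4 = Tuesday.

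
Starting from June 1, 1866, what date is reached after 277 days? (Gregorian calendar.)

March 5, 1867

Jun has 30 days: +30 → Jul 1, 1866 (247 left).
Jul has 31 days: +31 → Aug 1, 1866 (216 left).
Aug has 31 days: +31 → Sep 1, 1866 (185 left).
Sep has 30 days: +30 → Oct 1, 1866 (155 left).
Oct has 31 days: +31 → Nov 1, 1866 (124 left).
Nov has 30 days: +30 → Dec 1, 1866 (94 left).
Dec has 31 days: +31 → Jan 1, 1867 (63 left).
Jan has 31 days: +31 → Feb 1, 1867 (32 left).
Feb has 28 days: +28 → Mar 1, 1867 (4 left).
+4 → Mar 5, 1867.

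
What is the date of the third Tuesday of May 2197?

May 1, 2197 is a Monday.
The first Tuesday is therefore May 2 (1 days later).
The third Tuesday is 2 + 2×7 = May 16.

May 16, 2197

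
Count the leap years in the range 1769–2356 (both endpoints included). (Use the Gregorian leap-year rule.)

142

Multiples of 4 in [1769,2356]: 147.
Of those, multiples of 100: 6 (not leap unless ÷400).
Multiples of 400: 1.
Leap years = 147 − 6 + 1 = 142.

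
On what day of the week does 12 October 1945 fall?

Friday

Doomsday rule: the anchor day for the 1900s is Wednesday. For year 45: 45÷12 = 3 r 9, and 9÷4 = 2, so 3+9+2 = 14.
Wednesday + 14 ≡ Wednesday — that's 1945's doomsday.
In October the doomsday date is Oct 10.
Oct 12 is 2 days after Oct 10; 2 mod 7 = 2, so Wednesday + 2 = Friday.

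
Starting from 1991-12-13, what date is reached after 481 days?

April 7, 1993

+366 (one year; includes Feb 29, 1992) → Dec 13, 1992 (115 left).
Dec has 31 days: +19 → Jan 1, 1993 (96 left).
Jan has 31 days: +31 → Feb 1, 1993 (65 left).
Feb has 28 days: +28 → Mar 1, 1993 (37 left).
Mar has 31 days: +31 → Apr 1, 1993 (6 left).
+6 → Apr 7, 1993.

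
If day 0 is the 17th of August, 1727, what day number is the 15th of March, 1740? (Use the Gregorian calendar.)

Aug 17, 1727 → Aug 17, 1728: 366 days (Feb 29, 1728 is in that span).
Aug 17, 1728 → Aug 17, 1729: 365 days.
Aug 17, 1729 → Aug 17, 1730: 365 days.
Aug 17, 1730 → Aug 17, 1731: 365 days.
Aug 17, 1731 → Aug 17, 1732: 366 days (Feb 29, 1732 is in that span).
Aug 17, 1732 → Aug 17, 1733: 365 days.
Aug 17, 1733 → Aug 17, 1734: 365 days.
Aug 17, 1734 → Aug 17, 1735: 365 days.
Aug 17, 1735 → Aug 17, 1736: 366 days (Feb 29, 1736 is in that span).
Aug 17, 1736 → Aug 17, 1737: 365 days.
Aug 17, 1737 → Aug 17, 1738: 365 days.
Aug 17, 1738 → Aug 17, 1739: 365 days.
Aug 17, 1739 → Sep 17, 1739: 31 days (August has 31).
Sep 17, 1739 → Oct 17, 1739: 30 days (September has 30).
Oct 17, 1739 → Nov 17, 1739: 31 days (October has 31).
Nov 17, 1739 → Dec 17, 1739: 30 days (November has 30).
Dec 17, 1739 → Jan 17, 1740: 31 days (December has 31).
Jan 17, 1740 → Feb 17, 1740: 31 days (January has 31).
Feb 17, 1740 → Mar 15, 1740: 27 days.
Total: 4594 days.

4594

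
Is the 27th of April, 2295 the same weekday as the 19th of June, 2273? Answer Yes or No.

From Jun 19, 2273 to Apr 27, 2295 is 7982 days.
7982 mod 7 = 2, so they are different weekdays.
(Jun 19, 2273 is a Thursday; Apr 27, 2295 is a Saturday.)

No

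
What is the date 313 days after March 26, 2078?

February 2, 2079

Mar has 31 days: +6 → Apr 1, 2078 (307 left).
Apr has 30 days: +30 → May 1, 2078 (277 left).
May has 31 days: +31 → Jun 1, 2078 (246 left).
Jun has 30 days: +30 → Jul 1, 2078 (216 left).
Jul has 31 days: +31 → Aug 1, 2078 (185 left).
Aug has 31 days: +31 → Sep 1, 2078 (154 left).
Sep has 30 days: +30 → Oct 1, 2078 (124 left).
Oct has 31 days: +31 → Nov 1, 2078 (93 left).
Nov has 30 days: +30 → Dec 1, 2078 (63 left).
Dec has 31 days: +31 → Jan 1, 2079 (32 left).
Jan has 31 days: +31 → Feb 1, 2079 (1 left).
+1 → Feb 2, 2079.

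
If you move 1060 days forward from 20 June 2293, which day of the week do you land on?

First find the weekday of Jun 20, 2293. Doomsday rule: the anchor day for the 2200s is Friday. For year 93: 93÷12 = 7 r 9, and 9÷4 = 2, so 7+9+2 = 18.
Friday + 18 ≡ Tuesday — that's 2293's doomsday.
In June the doomsday date is Jun 6.
Jun 20 is 14 days after Jun 6; 14 mod 7 = 0, so Tuesday + 0 = Tuesday.
1060 mod 7 = 3, so 1060 days after a Tuesday is Tuesday + 3 = Friday.

Friday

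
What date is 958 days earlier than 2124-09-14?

−366 (one year; includes Feb 29, 2124) → Sep 14, 2123 (592 left).
−365 (one year) → Sep 14, 2122 (227 left).
−14 → Aug 31, 2122 (end of Aug, 31 days; 213 left).
−31 → Jul 31, 2122 (end of Jul, 31 days; 182 left).
−31 → Jun 30, 2122 (end of Jun, 30 days; 151 left).
−30 → May 31, 2122 (end of May, 31 days; 121 left).
−31 → Apr 30, 2122 (end of Apr, 30 days; 90 left).
−30 → Mar 31, 2122 (end of Mar, 31 days; 60 left).
−31 → Feb 28, 2122 (end of Feb, 28 days; 29 left).
−28 → Jan 31, 2122 (end of Jan, 31 days; 1 left).
−1 → Jan 30, 2122.

January 30, 2122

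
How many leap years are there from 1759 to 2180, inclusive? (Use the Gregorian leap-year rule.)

Multiples of 4 in [1759,2180]: 106.
Of those, multiples of 100: 4 (not leap unless ÷400).
Multiples of 400: 1.
Leap years = 106 − 4 + 1 = 103.

103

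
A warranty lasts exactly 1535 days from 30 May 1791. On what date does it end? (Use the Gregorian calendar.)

+366 (one year; includes Feb 29, 1792) → May 30, 1792 (1169 left).
+365 (one year) → May 30, 1793 (804 left).
+365 (one year) → May 30, 1794 (439 left).
+365 (one year) → May 30, 1795 (74 left).
May has 31 days: +2 → Jun 1, 1795 (72 left).
Jun has 30 days: +30 → Jul 1, 1795 (42 left).
Jul has 31 days: +31 → Aug 1, 1795 (11 left).
+11 → Aug 12, 1795.

August 12, 1795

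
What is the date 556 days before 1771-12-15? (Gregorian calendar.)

−365 (one year) → Dec 15, 1770 (191 left).
−15 → Nov 30, 1770 (end of Nov, 30 days; 176 left).
−30 → Oct 31, 1770 (end of Oct, 31 days; 146 left).
−31 → Sep 30, 1770 (end of Sep, 30 days; 115 left).
−30 → Aug 31, 1770 (end of Aug, 31 days; 85 left).
−31 → Jul 31, 1770 (end of Jul, 31 days; 54 left).
−31 → Jun 30, 1770 (end of Jun, 30 days; 23 left).
−23 → Jun 7, 1770.

June 7, 1770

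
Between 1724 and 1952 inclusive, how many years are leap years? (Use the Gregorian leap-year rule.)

56

Multiples of 4 in [1724,1952]: 58.
Of those, multiples of 100: 2 (not leap unless ÷400).
Multiples of 400: 0.
Leap years = 58 − 2 + 0 = 56.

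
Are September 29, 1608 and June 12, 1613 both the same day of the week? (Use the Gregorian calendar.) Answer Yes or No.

No

From Sep 29, 1608 to Jun 12, 1613 is 1717 days.
1717 mod 7 = 2, so they are different weekdays.
(Sep 29, 1608 is a Monday; Jun 12, 1613 is a Wednesday.)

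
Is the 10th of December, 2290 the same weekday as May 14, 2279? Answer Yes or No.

From May 14, 2279 to Dec 10, 2290 is 4228 days.
4228 mod 7 = 0, so they are the same weekday.
(May 14, 2279 is a Wednesday; Dec 10, 2290 is a Wednesday.)

Yes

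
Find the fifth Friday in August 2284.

August 29, 2284

August 1, 2284 is a Friday.
The first Friday is therefore August 1 (same day).
The fifth Friday is 1 + 4×7 = August 29.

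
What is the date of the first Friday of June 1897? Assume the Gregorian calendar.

June 4, 1897

June 1, 1897 is a Tuesday.
The first Friday is therefore June 4 (3 days later).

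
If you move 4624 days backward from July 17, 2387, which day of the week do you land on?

Jul 17, 2387 is a Friday.
4624 mod 7 = 4, so 4624 days before a Friday is Friday − 4 = Monday.

Monday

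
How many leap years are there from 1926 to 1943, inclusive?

Multiples of 4 in [1926,1943]: 4.
Of those, multiples of 100: 0 (not leap unless ÷400).
Multiples of 400: 0.
Leap years = 4 − 0 + 0 = 4.

4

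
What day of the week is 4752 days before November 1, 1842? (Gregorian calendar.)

Wednesday

First find the weekday of Nov 1, 1842. Doomsday rule: the anchor day for the 1800s is Friday. For year 42: 42÷12 = 3 r 6, and 6÷4 = 1, so 3+6+1 = 10.
Friday + 10 ≡ Monday — that's 1842's doomsday.
In November the doomsday date is Nov 7.
Nov 1 is 6 days before Nov 7; 6 mod 7 = 6, so Monday − 6 = Tuesday.
4752 mod 7 = 6, so 4752 days before a Tuesday is Tuesday − 6 = Wednesday.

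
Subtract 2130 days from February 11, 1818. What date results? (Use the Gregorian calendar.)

April 13, 1812

−365 (one year) → Feb 11, 1817 (1765 left).
−366 (one year; includes Feb 29, 1816) → Feb 11, 1816 (1399 left).
−365 (one year) → Feb 11, 1815 (1034 left).
−365 (one year) → Feb 11, 1814 (669 left).
−365 (one year) → Feb 11, 1813 (304 left).
−11 → Jan 31, 1813 (end of Jan, 31 days; 293 left).
−31 → Dec 31, 1812 (end of Dec, 31 days; 262 left).
−31 → Nov 30, 1812 (end of Nov, 30 days; 231 left).
−30 → Oct 31, 1812 (end of Oct, 31 days; 201 left).
−31 → Sep 30, 1812 (end of Sep, 30 days; 170 left).
−30 → Aug 31, 1812 (end of Aug, 31 days; 140 left).
−31 → Jul 31, 1812 (end of Jul, 31 days; 109 left).
−31 → Jun 30, 1812 (end of Jun, 30 days; 78 left).
−30 → May 31, 1812 (end of May, 31 days; 48 left).
−31 → Apr 30, 1812 (end of Apr, 30 days; 17 left).
−17 → Apr 13, 1812.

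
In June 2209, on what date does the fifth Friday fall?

June 1, 2209 is a Thursday.
The first Friday is therefore June 2 (1 days later).
The fifth Friday is 2 + 4×7 = June 30.

June 30, 2209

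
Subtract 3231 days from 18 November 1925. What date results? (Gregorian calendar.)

−365 (one year) → Nov 18, 1924 (2866 left).
−366 (one year; includes Feb 29, 1924) → Nov 18, 1923 (2500 left).
−365 (one year) → Nov 18, 1922 (2135 left).
−365 (one year) → Nov 18, 1921 (1770 left).
−365 (one year) → Nov 18, 1920 (1405 left).
−366 (one year; includes Feb 29, 1920) → Nov 18, 1919 (1039 left).
−365 (one year) → Nov 18, 1918 (674 left).
−365 (one year) → Nov 18, 1917 (309 left).
−18 → Oct 31, 1917 (end of Oct, 31 days; 291 left).
−31 → Sep 30, 1917 (end of Sep, 30 days; 260 left).
−30 → Aug 31, 1917 (end of Aug, 31 days; 230 left).
−31 → Jul 31, 1917 (end of Jul, 31 days; 199 left).
−31 → Jun 30, 1917 (end of Jun, 30 days; 168 left).
−30 → May 31, 1917 (end of May, 31 days; 138 left).
−31 → Apr 30, 1917 (end of Apr, 30 days; 107 left).
−30 → Mar 31, 1917 (end of Mar, 31 days; 77 left).
−31 → Feb 28, 1917 (end of Feb, 28 days; 46 left).
−28 → Jan 31, 1917 (end of Jan, 31 days; 18 left).
−18 → Jan 13, 1917.

January 13, 1917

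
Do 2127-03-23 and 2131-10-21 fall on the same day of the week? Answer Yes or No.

From Mar 23, 2127 to Oct 21, 2131 is 1673 days.
1673 mod 7 = 0, so they are the same weekday.
(Mar 23, 2127 is a Sunday; Oct 21, 2131 is a Sunday.)

Yes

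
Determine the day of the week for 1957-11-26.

January 1, 1957 is a Tuesday.
Jan 1, 1957 → Feb 1, 1957: 31 days (January has 31).
Feb 1, 1957 → Mar 1, 1957: 28 days (February has 28).
Mar 1, 1957 → Apr 1, 1957: 31 days (March has 31).
Apr 1, 1957 → May 1, 1957: 30 days (April has 30).
May 1, 1957 → Jun 1, 1957: 31 days (May has 31).
Jun 1, 1957 → Jul 1, 1957: 30 days (June has 30).
Jul 1, 1957 → Aug 1, 1957: 31 days (July has 31).
Aug 1, 1957 → Sep 1, 1957: 31 days (August has 31).
Sep 1, 1957 → Oct 1, 1957: 30 days (September has 30).
Oct 1, 1957 → Nov 1, 1957: 31 days (October has 31).
Nov 1, 1957 → Nov 26, 1957: 25 days.
Total: 329 days.
329 mod 7 = 0, so Tuesday + 0 = Tuesday.

Tuesday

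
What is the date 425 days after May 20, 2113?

July 19, 2114

+365 (one year) → May 20, 2114 (60 left).
May has 31 days: +12 → Jun 1, 2114 (48 left).
Jun has 30 days: +30 → Jul 1, 2114 (18 left).
+18 → Jul 19, 2114.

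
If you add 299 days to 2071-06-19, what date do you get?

Jun has 30 days: +12 → Jul 1, 2071 (287 left).
Jul has 31 days: +31 → Aug 1, 2071 (256 left).
Aug has 31 days: +31 → Sep 1, 2071 (225 left).
Sep has 30 days: +30 → Oct 1, 2071 (195 left).
Oct has 31 days: +31 → Nov 1, 2071 (164 left).
Nov has 30 days: +30 → Dec 1, 2071 (134 left).
Dec has 31 days: +31 → Jan 1, 2072 (103 left).
Jan has 31 days: +31 → Feb 1, 2072 (72 left).
Feb has 29 days: +29 → Mar 1, 2072 (43 left).
Mar has 31 days: +31 → Apr 1, 2072 (12 left).
+12 → Apr 13, 2072.

April 13, 2072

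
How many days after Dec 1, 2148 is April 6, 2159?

3778

Dec 1, 2148 → Dec 1, 2149: 365 days.
Dec 1, 2149 → Dec 1, 2150: 365 days.
Dec 1, 2150 → Dec 1, 2151: 365 days.
Dec 1, 2151 → Dec 1, 2152: 366 days (Feb 29, 2152 is in that span).
Dec 1, 2152 → Dec 1, 2153: 365 days.
Dec 1, 2153 → Dec 1, 2154: 365 days.
Dec 1, 2154 → Dec 1, 2155: 365 days.
Dec 1, 2155 → Dec 1, 2156: 366 days (Feb 29, 2156 is in that span).
Dec 1, 2156 → Dec 1, 2157: 365 days.
Dec 1, 2157 → Dec 1, 2158: 365 days.
Dec 1, 2158 → Jan 1, 2159: 31 days (December has 31).
Jan 1, 2159 → Feb 1, 2159: 31 days (January has 31).
Feb 1, 2159 → Mar 1, 2159: 28 days (February has 28).
Mar 1, 2159 → Apr 1, 2159: 31 days (March has 31).
Apr 1, 2159 → Apr 6, 2159: 5 days.
Total: 3778 days.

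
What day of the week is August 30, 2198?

Thursday

Doomsday rule: the anchor day for the 2100s is Sunday. For year 98: 98÷12 = 8 r 2, and 2÷4 = 0, so 8+2+0 = 10.
Sunday + 10 ≡ Wednesday — that's 2198's doomsday.
In August the doomsday date is Aug 8.
Aug 30 is 22 days after Aug 8; 22 mod 7 = 1, so Wednesday + 1 = Thursday.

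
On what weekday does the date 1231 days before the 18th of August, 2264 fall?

Friday

First find the weekday of Aug 18, 2264. Doomsday rule: the anchor day for the 2200s is Friday. For year 64: 64÷12 = 5 r 4, and 4÷4 = 1, so 5+4+1 = 10.
Friday + 10 ≡ Monday — that's 2264's doomsday.
In August the doomsday date is Aug 8.
Aug 18 is 10 days after Aug 8; 10 mod 7 = 3, so Monday + 3 = Thursday.
1231 mod 7 = 6, so 1231 days before a Thursday is Thursday − 6 = Friday.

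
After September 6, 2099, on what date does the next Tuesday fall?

Sep 6, 2099 is a Sunday.
From Sunday to the next Tuesday is 2 days.
Sep 6, 2099 + 2 = Sep 8, 2099.

September 8, 2099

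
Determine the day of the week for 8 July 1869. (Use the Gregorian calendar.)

Doomsday rule: the anchor day for the 1800s is Friday. For year 69: 69÷12 = 5 r 9, and 9÷4 = 2, so 5+9+2 = 16.
Friday + 16 ≡ Sunday — that's 1869's doomsday.
In July the doomsday date is Jul 11.
Jul 8 is 3 days before Jul 11; 3 mod 7 = 3, so Sunday − 3 = Thursday.

Thursday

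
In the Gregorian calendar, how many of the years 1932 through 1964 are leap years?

Multiples of 4 in [1932,1964]: 9.
Of those, multiples of 100: 0 (not leap unless ÷400).
Multiples of 400: 0.
Leap years = 9 − 0 + 0 = 9.

9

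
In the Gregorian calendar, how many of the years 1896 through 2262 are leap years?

89

Multiples of 4 in [1896,2262]: 92.
Of those, multiples of 100: 4 (not leap unless ÷400).
Multiples of 400: 1.
Leap years = 92 − 4 + 1 = 89.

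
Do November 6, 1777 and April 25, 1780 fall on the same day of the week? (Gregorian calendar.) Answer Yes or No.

No

From Nov 6, 1777 to Apr 25, 1780 is 901 days.
901 mod 7 = 5, so they are different weekdays.
(Nov 6, 1777 is a Thursday; Apr 25, 1780 is a Tuesday.)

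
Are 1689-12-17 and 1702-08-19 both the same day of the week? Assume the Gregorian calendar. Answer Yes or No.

From Dec 17, 1689 to Aug 19, 1702 is 4627 days.
4627 mod 7 = 0, so they are the same weekday.
(Dec 17, 1689 is a Saturday; Aug 19, 1702 is a Saturday.)

Yes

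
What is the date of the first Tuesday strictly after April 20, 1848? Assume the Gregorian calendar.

April 25, 1848

Apr 20, 1848 is a Thursday.
From Thursday to the next Tuesday is 5 days.
Apr 20, 1848 + 5 = Apr 25, 1848.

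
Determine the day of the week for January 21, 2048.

Tuesday

Doomsday rule: the anchor day for the 2000s is Tuesday. For year 48: 48÷12 = 4 r 0, and 0÷4 = 0, so 4+0+0 = 4.
Tuesday + 4 ≡ Saturday — that's 2048's doomsday.
In January the doomsday date is Jan 4 (2048 is a leap year (divisible by 4)).
Jan 21 is 17 days after Jan 4; 17 mod 7 = 3, so Saturday + 3 = Tuesday.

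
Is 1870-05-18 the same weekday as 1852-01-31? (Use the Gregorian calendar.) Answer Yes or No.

From Jan 31, 1852 to May 18, 1870 is 6682 days.
6682 mod 7 = 4, so they are different weekdays.
(Jan 31, 1852 is a Saturday; May 18, 1870 is a Wednesday.)

No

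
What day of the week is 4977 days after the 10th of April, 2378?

Monday

First find the weekday of Apr 10, 2378. Doomsday rule: the anchor day for the 2300s is Wednesday. For year 78: 78÷12 = 6 r 6, and 6÷4 = 1, so 6+6+1 = 13.
Wednesday + 13 ≡ Tuesday — that's 2378's doomsday.
In April the doomsday date is Apr 4.
Apr 10 is 6 days after Apr 4; 6 mod 7 = 6, so Tuesday + 6 = Monday.
4977 mod 7 = 0, so 4977 days after a Monday is Monday + 0 = Monday.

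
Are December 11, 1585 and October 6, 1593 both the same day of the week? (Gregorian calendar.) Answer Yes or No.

Yes

From Dec 11, 1585 to Oct 6, 1593 is 2856 days.
2856 mod 7 = 0, so they are the same weekday.
(Dec 11, 1585 is a Wednesday; Oct 6, 1593 is a Wednesday.)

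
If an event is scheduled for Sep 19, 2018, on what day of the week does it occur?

Wednesday

Doomsday rule: the anchor day for the 2000s is Tuesday. For year 18: 18÷12 = 1 r 6, and 6÷4 = 1, so 1+6+1 = 8.
Tuesday + 8 ≡ Wednesday — that's 2018's doomsday.
In September the doomsday date is Sep 5.
Sep 19 is 14 days after Sep 5; 14 mod 7 = 0, so Wednesday + 0 = Wednesday.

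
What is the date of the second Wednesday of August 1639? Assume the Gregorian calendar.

August 10, 1639

August 1, 1639 is a Monday.
The first Wednesday is therefore August 3 (2 days later).
The second Wednesday is 3 + 1×7 = August 10.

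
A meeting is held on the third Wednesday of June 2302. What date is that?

June 18, 2302

June 1, 2302 is a Sunday.
The first Wednesday is therefore June 4 (3 days later).
The third Wednesday is 4 + 2×7 = June 18.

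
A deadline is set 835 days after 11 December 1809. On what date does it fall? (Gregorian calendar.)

+365 (one year) → Dec 11, 1810 (470 left).
+365 (one year) → Dec 11, 1811 (105 left).
Dec has 31 days: +21 → Jan 1, 1812 (84 left).
Jan has 31 days: +31 → Feb 1, 1812 (53 left).
Feb has 29 days: +29 → Mar 1, 1812 (24 left).
+24 → Mar 25, 1812.

March 25, 1812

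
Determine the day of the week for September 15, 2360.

Thursday

Doomsday rule: the anchor day for the 2300s is Wednesday. For year 60: 60÷12 = 5 r 0, and 0÷4 = 0, so 5+0+0 = 5.
Wednesday + 5 ≡ Monday — that's 2360's doomsday.
In September the doomsday date is Sep 5.
Sep 15 is 10 days after Sep 5; 10 mod 7 = 3, so Monday + 3 = Thursday.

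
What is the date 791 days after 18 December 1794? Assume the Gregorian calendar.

February 16, 1797

+365 (one year) → Dec 18, 1795 (426 left).
+366 (one year; includes Feb 29, 1796) → Dec 18, 1796 (60 left).
Dec has 31 days: +14 → Jan 1, 1797 (46 left).
Jan has 31 days: +31 → Feb 1, 1797 (15 left).
+15 → Feb 16, 1797.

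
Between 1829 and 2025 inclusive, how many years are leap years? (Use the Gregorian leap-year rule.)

48

Multiples of 4 in [1829,2025]: 49.
Of those, multiples of 100: 2 (not leap unless ÷400).
Multiples of 400: 1.
Leap years = 49 − 2 + 1 = 48.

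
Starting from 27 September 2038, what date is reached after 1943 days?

January 22, 2044

+365 (one year) → Sep 27, 2039 (1578 left).
+366 (one year; includes Feb 29, 2040) → Sep 27, 2040 (1212 left).
+365 (one year) → Sep 27, 2041 (847 left).
+365 (one year) → Sep 27, 2042 (482 left).
+365 (one year) → Sep 27, 2043 (117 left).
Sep has 30 days: +4 → Oct 1, 2043 (113 left).
Oct has 31 days: +31 → Nov 1, 2043 (82 left).
Nov has 30 days: +30 → Dec 1, 2043 (52 left).
Dec has 31 days: +31 → Jan 1, 2044 (21 left).
+21 → Jan 22, 2044.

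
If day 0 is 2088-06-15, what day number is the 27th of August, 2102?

Jun 15, 2088 → Jun 15, 2089: 365 days.
Jun 15, 2089 → Jun 15, 2090: 365 days.
Jun 15, 2090 → Jun 15, 2091: 365 days.
Jun 15, 2091 → Jun 15, 2092: 366 days (Feb 29, 2092 is in that span).
Jun 15, 2092 → Jun 15, 2093: 365 days.
Jun 15, 2093 → Jun 15, 2094: 365 days.
Jun 15, 2094 → Jun 15, 2095: 365 days.
Jun 15, 2095 → Jun 15, 2096: 366 days (Feb 29, 2096 is in that span).
Jun 15, 2096 → Jun 15, 2097: 365 days.
Jun 15, 2097 → Jun 15, 2098: 365 days.
Jun 15, 2098 → Jun 15, 2099: 365 days.
Jun 15, 2099 → Jun 15, 2100: 365 days.
Jun 15, 2100 → Jun 15, 2101: 365 days.
Jun 15, 2101 → Jun 15, 2102: 365 days.
Jun 15, 2102 → Jul 15, 2102: 30 days (June has 30).
Jul 15, 2102 → Aug 15, 2102: 31 days (July has 31).
Aug 15, 2102 → Aug 27, 2102: 12 days.
Total: 5185 days.

5185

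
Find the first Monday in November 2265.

November 6, 2265

November 1, 2265 is a Wednesday.
The first Monday is therefore November 6 (5 days later).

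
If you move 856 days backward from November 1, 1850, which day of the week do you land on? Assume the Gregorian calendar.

Wednesday

Nov 1, 1850 is a Friday.
856 mod 7 = 2, so 856 days before a Friday is Friday − 2 = Wednesday.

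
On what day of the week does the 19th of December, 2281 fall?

Monday

Doomsday rule: the anchor day for the 2200s is Friday. For year 81: 81÷12 = 6 r 9, and 9÷4 = 2, so 6+9+2 = 17.
Friday + 17 ≡ Monday — that's 2281's doomsday.
In December the doomsday date is Dec 12.
Dec 19 is 7 days after Dec 12; 7 mod 7 = 0, so Monday + 0 = Monday.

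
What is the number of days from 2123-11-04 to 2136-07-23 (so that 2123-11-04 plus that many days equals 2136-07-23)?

4645

Nov 4, 2123 → Nov 4, 2124: 366 days (Feb 29, 2124 is in that span).
Nov 4, 2124 → Nov 4, 2125: 365 days.
Nov 4, 2125 → Nov 4, 2126: 365 days.
Nov 4, 2126 → Nov 4, 2127: 365 days.
Nov 4, 2127 → Nov 4, 2128: 366 days (Feb 29, 2128 is in that span).
Nov 4, 2128 → Nov 4, 2129: 365 days.
Nov 4, 2129 → Nov 4, 2130: 365 days.
Nov 4, 2130 → Nov 4, 2131: 365 days.
Nov 4, 2131 → Nov 4, 2132: 366 days (Feb 29, 2132 is in that span).
Nov 4, 2132 → Nov 4, 2133: 365 days.
Nov 4, 2133 → Nov 4, 2134: 365 days.
Nov 4, 2134 → Nov 4, 2135: 365 days.
Nov 4, 2135 → Dec 4, 2135: 30 days (November has 30).
Dec 4, 2135 → Jan 4, 2136: 31 days (December has 31).
Jan 4, 2136 → Feb 4, 2136: 31 days (January has 31).
Feb 4, 2136 → Mar 4, 2136: 29 days (February has 29).
Mar 4, 2136 → Apr 4, 2136: 31 days (March has 31).
Apr 4, 2136 → May 4, 2136: 30 days (April has 30).
May 4, 2136 → Jun 4, 2136: 31 days (May has 31).
Jun 4, 2136 → Jul 4, 2136: 30 days (June has 30).
Jul 4, 2136 → Jul 23, 2136: 19 days.
Total: 4645 days.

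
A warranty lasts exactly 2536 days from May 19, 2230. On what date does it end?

+365 (one year) → May 19, 2231 (2171 left).
+366 (one year; includes Feb 29, 2232) → May 19, 2232 (1805 left).
+365 (one year) → May 19, 2233 (1440 left).
+365 (one year) → May 19, 2234 (1075 left).
+365 (one year) → May 19, 2235 (710 left).
+366 (one year; includes Feb 29, 2236) → May 19, 2236 (344 left).
May has 31 days: +13 → Jun 1, 2236 (331 left).
Jun has 30 days: +30 → Jul 1, 2236 (301 left).
Jul has 31 days: +31 → Aug 1, 2236 (270 left).
Aug has 31 days: +31 → Sep 1, 2236 (239 left).
Sep has 30 days: +30 → Oct 1, 2236 (209 left).
Oct has 31 days: +31 → Nov 1, 2236 (178 left).
Nov has 30 days: +30 → Dec 1, 2236 (148 left).
Dec has 31 days: +31 → Jan 1, 2237 (117 left).
Jan has 31 days: +31 → Feb 1, 2237 (86 left).
Feb has 28 days: +28 → Mar 1, 2237 (58 left).
Mar has 31 days: +31 → Apr 1, 2237 (27 left).
+27 → Apr 28, 2237.

April 28, 2237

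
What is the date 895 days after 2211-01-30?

July 13, 2213

+365 (one year) → Jan 30, 2212 (530 left).
+366 (one year; includes Feb 29, 2212) → Jan 30, 2213 (164 left).
Jan has 31 days: +2 → Feb 1, 2213 (162 left).
Feb has 28 days: +28 → Mar 1, 2213 (134 left).
Mar has 31 days: +31 → Apr 1, 2213 (103 left).
Apr has 30 days: +30 → May 1, 2213 (73 left).
May has 31 days: +31 → Jun 1, 2213 (42 left).
Jun has 30 days: +30 → Jul 1, 2213 (12 left).
+12 → Jul 13, 2213.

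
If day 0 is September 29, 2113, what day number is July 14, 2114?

288

Sep 29, 2113 → Oct 29, 2113: 30 days (September has 30).
Oct 29, 2113 → Nov 29, 2113: 31 days (October has 31).
Nov 29, 2113 → Dec 29, 2113: 30 days (November has 30).
Dec 29, 2113 → Jan 29, 2114: 31 days (December has 31).
Jan 29, 2114 → Feb 28, 2114: 30 days (January has 31).
Feb 28, 2114 → Mar 28, 2114: 28 days (February has 28).
Mar 28, 2114 → Apr 28, 2114: 31 days (March has 31).
Apr 28, 2114 → May 28, 2114: 30 days (April has 30).
May 28, 2114 → Jun 28, 2114: 31 days (May has 31).
Jun 28, 2114 → Jul 14, 2114: 16 days.
Total: 288 days.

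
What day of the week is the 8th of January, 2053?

Wednesday

January 1, 2053 is a Wednesday.
Jan 1, 2053 → Jan 8, 2053: 7 days.
Total: 7 days.
7 mod 7 = 0, so Wednesday + 0 = Wednesday.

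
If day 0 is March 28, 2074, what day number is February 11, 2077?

Mar 28, 2074 → Mar 28, 2075: 365 days.
Mar 28, 2075 → Mar 28, 2076: 366 days (Feb 29, 2076 is in that span).
Mar 28, 2076 → Apr 28, 2076: 31 days (March has 31).
Apr 28, 2076 → May 28, 2076: 30 days (April has 30).
May 28, 2076 → Jun 28, 2076: 31 days (May has 31).
Jun 28, 2076 → Jul 28, 2076: 30 days (June has 30).
Jul 28, 2076 → Aug 28, 2076: 31 days (July has 31).
Aug 28, 2076 → Sep 28, 2076: 31 days (August has 31).
Sep 28, 2076 → Oct 28, 2076: 30 days (September has 30).
Oct 28, 2076 → Nov 28, 2076: 31 days (October has 31).
Nov 28, 2076 → Dec 28, 2076: 30 days (November has 30).
Dec 28, 2076 → Jan 28, 2077: 31 days (December has 31).
Jan 28, 2077 → Feb 11, 2077: 14 days.
Total: 1051 days.

1051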